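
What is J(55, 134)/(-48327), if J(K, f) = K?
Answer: -55/48327 ≈ -0.0011381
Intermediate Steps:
J(55, 134)/(-48327) = 55/(-48327) = 55*(-1/48327) = -55/48327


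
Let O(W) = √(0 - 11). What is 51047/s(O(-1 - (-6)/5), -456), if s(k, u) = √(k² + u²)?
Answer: 51047*√8317/41585 ≈ 111.95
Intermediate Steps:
O(W) = I*√11 (O(W) = √(-11) = I*√11)
51047/s(O(-1 - (-6)/5), -456) = 51047/(√((I*√11)² + (-456)²)) = 51047/(√(-11 + 207936)) = 51047/(√207925) = 51047/((5*√8317)) = 51047*(√8317/41585) = 51047*√8317/41585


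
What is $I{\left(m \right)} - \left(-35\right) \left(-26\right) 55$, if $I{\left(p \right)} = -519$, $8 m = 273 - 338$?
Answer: $-50569$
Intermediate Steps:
$m = - \frac{65}{8}$ ($m = \frac{273 - 338}{8} = \frac{1}{8} \left(-65\right) = - \frac{65}{8} \approx -8.125$)
$I{\left(m \right)} - \left(-35\right) \left(-26\right) 55 = -519 - \left(-35\right) \left(-26\right) 55 = -519 - 910 \cdot 55 = -519 - 50050 = -50569$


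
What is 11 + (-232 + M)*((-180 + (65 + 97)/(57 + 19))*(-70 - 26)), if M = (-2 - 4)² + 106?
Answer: -29198671/19 ≈ -1.5368e+6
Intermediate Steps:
M = 142 (M = (-6)² + 106 = 36 + 106 = 142)
11 + (-232 + M)*((-180 + (65 + 97)/(57 + 19))*(-70 - 26)) = 11 + (-232 + 142)*((-180 + (65 + 97)/(57 + 19))*(-70 - 26)) = 11 - 90*(-180 + 162/76)*(-96) = 11 - 90*(-180 + 162*(1/76))*(-96) = 11 - 90*(-180 + 81/38)*(-96) = 11 - (-304155)*(-96)/19 = 11 - 90*324432/19 = 11 - 29198880/19 = -29198671/19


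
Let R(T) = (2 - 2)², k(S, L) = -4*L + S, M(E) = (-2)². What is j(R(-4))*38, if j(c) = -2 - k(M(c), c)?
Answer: -228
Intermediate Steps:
M(E) = 4
k(S, L) = S - 4*L
R(T) = 0 (R(T) = 0² = 0)
j(c) = -6 + 4*c (j(c) = -2 - (4 - 4*c) = -2 + (-4 + 4*c) = -6 + 4*c)
j(R(-4))*38 = (-6 + 4*0)*38 = (-6 + 0)*38 = -6*38 = -228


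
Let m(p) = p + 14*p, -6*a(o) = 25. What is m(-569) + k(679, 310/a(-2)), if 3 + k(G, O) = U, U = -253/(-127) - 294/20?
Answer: -10859399/1270 ≈ -8550.7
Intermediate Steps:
a(o) = -25/6 (a(o) = -⅙*25 = -25/6)
U = -16139/1270 (U = -253*(-1/127) - 294*1/20 = 253/127 - 147/10 = -16139/1270 ≈ -12.708)
m(p) = 15*p
k(G, O) = -19949/1270 (k(G, O) = -3 - 16139/1270 = -19949/1270)
m(-569) + k(679, 310/a(-2)) = 15*(-569) - 19949/1270 = -8535 - 19949/1270 = -10859399/1270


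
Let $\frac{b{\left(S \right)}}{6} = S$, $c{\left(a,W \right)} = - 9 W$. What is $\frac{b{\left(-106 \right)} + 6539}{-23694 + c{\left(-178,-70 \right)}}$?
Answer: $- \frac{5903}{23064} \approx -0.25594$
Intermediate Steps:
$b{\left(S \right)} = 6 S$
$\frac{b{\left(-106 \right)} + 6539}{-23694 + c{\left(-178,-70 \right)}} = \frac{6 \left(-106\right) + 6539}{-23694 - -630} = \frac{-636 + 6539}{-23694 + 630} = \frac{5903}{-23064} = 5903 \left(- \frac{1}{23064}\right) = - \frac{5903}{23064}$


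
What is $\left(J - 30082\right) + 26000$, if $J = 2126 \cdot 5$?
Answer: $6548$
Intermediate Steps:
$J = 10630$
$\left(J - 30082\right) + 26000 = \left(10630 - 30082\right) + 26000 = -19452 + 26000 = 6548$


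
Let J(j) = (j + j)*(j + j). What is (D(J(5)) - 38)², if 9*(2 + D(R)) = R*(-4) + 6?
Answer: 568516/81 ≈ 7018.7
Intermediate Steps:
J(j) = 4*j² (J(j) = (2*j)*(2*j) = 4*j²)
D(R) = -4/3 - 4*R/9 (D(R) = -2 + (R*(-4) + 6)/9 = -2 + (-4*R + 6)/9 = -2 + (6 - 4*R)/9 = -2 + (⅔ - 4*R/9) = -4/3 - 4*R/9)
(D(J(5)) - 38)² = ((-4/3 - 16*5²/9) - 38)² = ((-4/3 - 16*25/9) - 38)² = ((-4/3 - 4/9*100) - 38)² = ((-4/3 - 400/9) - 38)² = (-412/9 - 38)² = (-754/9)² = 568516/81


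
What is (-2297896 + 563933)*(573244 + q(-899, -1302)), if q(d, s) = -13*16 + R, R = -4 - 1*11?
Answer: -993597212223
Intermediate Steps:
R = -15 (R = -4 - 11 = -15)
q(d, s) = -223 (q(d, s) = -13*16 - 15 = -208 - 15 = -223)
(-2297896 + 563933)*(573244 + q(-899, -1302)) = (-2297896 + 563933)*(573244 - 223) = -1733963*573021 = -993597212223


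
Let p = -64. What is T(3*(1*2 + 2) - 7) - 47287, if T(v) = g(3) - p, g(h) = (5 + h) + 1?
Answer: -47214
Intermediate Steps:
g(h) = 6 + h
T(v) = 73 (T(v) = (6 + 3) - 1*(-64) = 9 + 64 = 73)
T(3*(1*2 + 2) - 7) - 47287 = 73 - 47287 = -47214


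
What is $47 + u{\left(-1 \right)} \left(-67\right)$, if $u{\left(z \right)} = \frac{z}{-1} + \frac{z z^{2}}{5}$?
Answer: $- \frac{33}{5} \approx -6.6$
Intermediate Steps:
$u{\left(z \right)} = - z + \frac{z^{3}}{5}$ ($u{\left(z \right)} = z \left(-1\right) + z^{3} \cdot \frac{1}{5} = - z + \frac{z^{3}}{5}$)
$47 + u{\left(-1 \right)} \left(-67\right) = 47 + \left(\left(-1\right) \left(-1\right) + \frac{\left(-1\right)^{3}}{5}\right) \left(-67\right) = 47 + \left(1 + \frac{1}{5} \left(-1\right)\right) \left(-67\right) = 47 + \left(1 - \frac{1}{5}\right) \left(-67\right) = 47 + \frac{4}{5} \left(-67\right) = 47 - \frac{268}{5} = - \frac{33}{5}$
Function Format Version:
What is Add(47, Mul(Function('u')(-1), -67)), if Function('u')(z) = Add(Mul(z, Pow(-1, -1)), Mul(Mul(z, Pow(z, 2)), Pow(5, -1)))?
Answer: Rational(-33, 5) ≈ -6.6000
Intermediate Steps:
Function('u')(z) = Add(Mul(-1, z), Mul(Rational(1, 5), Pow(z, 3))) (Function('u')(z) = Add(Mul(z, -1), Mul(Pow(z, 3), Rational(1, 5))) = Add(Mul(-1, z), Mul(Rational(1, 5), Pow(z, 3))))
Add(47, Mul(Function('u')(-1), -67)) = Add(47, Mul(Add(Mul(-1, -1), Mul(Rational(1, 5), Pow(-1, 3))), -67)) = Add(47, Mul(Add(1, Mul(Rational(1, 5), -1)), -67)) = Add(47, Mul(Add(1, Rational(-1, 5)), -67)) = Add(47, Mul(Rational(4, 5), -67)) = Add(47, Rational(-268, 5)) = Rational(-33, 5)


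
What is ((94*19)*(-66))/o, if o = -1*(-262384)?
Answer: -29469/65596 ≈ -0.44925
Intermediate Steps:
o = 262384
((94*19)*(-66))/o = ((94*19)*(-66))/262384 = (1786*(-66))*(1/262384) = -117876*1/262384 = -29469/65596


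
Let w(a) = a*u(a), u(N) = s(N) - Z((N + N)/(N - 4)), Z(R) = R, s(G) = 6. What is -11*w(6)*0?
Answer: 0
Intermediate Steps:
u(N) = 6 - 2*N/(-4 + N) (u(N) = 6 - (N + N)/(N - 4) = 6 - 2*N/(-4 + N))
w(a) = 4*a*(-6 + a)/(-4 + a) (w(a) = a*(4*(-6 + a)/(-4 + a)) = 4*a*(-6 + a)/(-4 + a))
-11*w(6)*0 = -44*6*(-6 + 6)/(-4 + 6)*0 = -44*6*0/2*0 = -11*0*0 = 0*0 = 0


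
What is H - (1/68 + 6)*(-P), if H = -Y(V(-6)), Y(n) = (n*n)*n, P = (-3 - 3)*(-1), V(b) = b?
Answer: 8571/34 ≈ 252.09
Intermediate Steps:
P = 6 (P = -6*(-1) = 6)
Y(n) = n**3 (Y(n) = n**2*n = n**3)
H = 216 (H = -1*(-6)**3 = -1*(-216) = 216)
H - (1/68 + 6)*(-P) = 216 - (1/68 + 6)*(-1*6) = 216 - (1/68 + 6)*(-6) = 216 - 409*(-6)/68 = 216 - 1*(-1227/34) = 216 + 1227/34 = 8571/34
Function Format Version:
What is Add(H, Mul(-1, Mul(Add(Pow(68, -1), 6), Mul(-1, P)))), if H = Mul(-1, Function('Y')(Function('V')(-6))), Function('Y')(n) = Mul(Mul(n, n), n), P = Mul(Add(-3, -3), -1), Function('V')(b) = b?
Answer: Rational(8571, 34) ≈ 252.09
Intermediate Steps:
P = 6 (P = Mul(-6, -1) = 6)
Function('Y')(n) = Pow(n, 3) (Function('Y')(n) = Mul(Pow(n, 2), n) = Pow(n, 3))
H = 216 (H = Mul(-1, Pow(-6, 3)) = Mul(-1, -216) = 216)
Add(H, Mul(-1, Mul(Add(Pow(68, -1), 6), Mul(-1, P)))) = Add(216, Mul(-1, Mul(Add(Pow(68, -1), 6), Mul(-1, 6)))) = Add(216, Mul(-1, Mul(Add(Rational(1, 68), 6), -6))) = Add(216, Mul(-1, Mul(Rational(409, 68), -6))) = Add(216, Mul(-1, Rational(-1227, 34))) = Add(216, Rational(1227, 34)) = Rational(8571, 34)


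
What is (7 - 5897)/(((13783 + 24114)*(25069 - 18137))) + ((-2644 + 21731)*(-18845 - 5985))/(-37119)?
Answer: 62251207852254965/4875617843238 ≈ 12768.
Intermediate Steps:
(7 - 5897)/(((13783 + 24114)*(25069 - 18137))) + ((-2644 + 21731)*(-18845 - 5985))/(-37119) = -5890/(37897*6932) + (19087*(-24830))*(-1/37119) = -5890/262702004 - 473930210*(-1/37119) = -5890*1/262702004 + 473930210/37119 = -2945/131351002 + 473930210/37119 = 62251207852254965/4875617843238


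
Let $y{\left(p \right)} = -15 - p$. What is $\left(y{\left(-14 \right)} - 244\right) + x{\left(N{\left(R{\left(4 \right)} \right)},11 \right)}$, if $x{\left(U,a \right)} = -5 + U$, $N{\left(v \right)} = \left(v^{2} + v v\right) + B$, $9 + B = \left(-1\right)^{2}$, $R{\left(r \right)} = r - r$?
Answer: $-258$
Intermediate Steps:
$R{\left(r \right)} = 0$
$B = -8$ ($B = -9 + \left(-1\right)^{2} = -9 + 1 = -8$)
$N{\left(v \right)} = -8 + 2 v^{2}$ ($N{\left(v \right)} = \left(v^{2} + v v\right) - 8 = \left(v^{2} + v^{2}\right) - 8 = 2 v^{2} - 8 = -8 + 2 v^{2}$)
$\left(y{\left(-14 \right)} - 244\right) + x{\left(N{\left(R{\left(4 \right)} \right)},11 \right)} = \left(\left(-15 - -14\right) - 244\right) - \left(13 + 0\right) = \left(\left(-15 + 14\right) - 244\right) + \left(-5 + \left(-8 + 2 \cdot 0\right)\right) = \left(-1 - 244\right) + \left(-5 + \left(-8 + 0\right)\right) = -245 - 13 = -258$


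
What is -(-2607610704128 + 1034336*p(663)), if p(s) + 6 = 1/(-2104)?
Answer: 685803247497164/263 ≈ 2.6076e+12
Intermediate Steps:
p(s) = -12625/2104 (p(s) = -6 + 1/(-2104) = -6 - 1/2104 = -12625/2104)
-(-2607610704128 + 1034336*p(663)) = -1034336/(1/(-2521048 - 12625/2104)) = -1034336/(1/(-5304297617/2104)) = -1034336/(-2104/5304297617) = -1034336*(-5304297617/2104) = 685803247497164/263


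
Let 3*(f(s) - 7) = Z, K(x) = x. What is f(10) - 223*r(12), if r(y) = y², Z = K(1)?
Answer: -96314/3 ≈ -32105.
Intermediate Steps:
Z = 1
f(s) = 22/3 (f(s) = 7 + (⅓)*1 = 7 + ⅓ = 22/3)
f(10) - 223*r(12) = 22/3 - 223*12² = 22/3 - 223*144 = 22/3 - 32112 = -96314/3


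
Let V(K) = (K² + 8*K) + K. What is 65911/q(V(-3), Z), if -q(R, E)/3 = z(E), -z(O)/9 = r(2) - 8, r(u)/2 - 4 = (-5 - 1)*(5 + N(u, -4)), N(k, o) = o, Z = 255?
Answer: -65911/324 ≈ -203.43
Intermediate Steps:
r(u) = -4 (r(u) = 8 + 2*((-5 - 1)*(5 - 4)) = 8 + 2*(-6*1) = 8 + 2*(-6) = 8 - 12 = -4)
z(O) = 108 (z(O) = -9*(-4 - 8) = -9*(-12) = 108)
V(K) = K² + 9*K
q(R, E) = -324 (q(R, E) = -3*108 = -324)
65911/q(V(-3), Z) = 65911/(-324) = 65911*(-1/324) = -65911/324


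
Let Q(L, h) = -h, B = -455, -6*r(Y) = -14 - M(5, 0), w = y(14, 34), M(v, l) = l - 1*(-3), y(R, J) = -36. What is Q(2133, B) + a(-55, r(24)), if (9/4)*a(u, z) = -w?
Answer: 471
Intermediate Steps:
M(v, l) = 3 + l (M(v, l) = l + 3 = 3 + l)
w = -36
r(Y) = 17/6 (r(Y) = -(-14 - (3 + 0))/6 = -(-14 - 1*3)/6 = -(-14 - 3)/6 = -⅙*(-17) = 17/6)
a(u, z) = 16 (a(u, z) = 4*(-1*(-36))/9 = (4/9)*36 = 16)
Q(2133, B) + a(-55, r(24)) = -1*(-455) + 16 = 455 + 16 = 471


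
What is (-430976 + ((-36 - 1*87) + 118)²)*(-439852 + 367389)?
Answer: 31228002313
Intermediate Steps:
(-430976 + ((-36 - 1*87) + 118)²)*(-439852 + 367389) = (-430976 + ((-36 - 87) + 118)²)*(-72463) = (-430976 + (-123 + 118)²)*(-72463) = (-430976 + (-5)²)*(-72463) = (-430976 + 25)*(-72463) = -430951*(-72463) = 31228002313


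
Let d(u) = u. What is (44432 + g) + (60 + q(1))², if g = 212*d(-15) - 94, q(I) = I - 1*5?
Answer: 44294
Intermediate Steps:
q(I) = -5 + I (q(I) = I - 5 = -5 + I)
g = -3274 (g = 212*(-15) - 94 = -3180 - 94 = -3274)
(44432 + g) + (60 + q(1))² = (44432 - 3274) + (60 + (-5 + 1))² = 41158 + (60 - 4)² = 41158 + 56² = 41158 + 3136 = 44294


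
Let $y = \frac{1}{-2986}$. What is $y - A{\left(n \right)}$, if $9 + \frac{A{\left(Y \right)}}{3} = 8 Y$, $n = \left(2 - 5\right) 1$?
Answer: $\frac{295613}{2986} \approx 99.0$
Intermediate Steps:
$y = - \frac{1}{2986} \approx -0.0003349$
$n = -3$ ($n = \left(-3\right) 1 = -3$)
$A{\left(Y \right)} = -27 + 24 Y$ ($A{\left(Y \right)} = -27 + 3 \cdot 8 Y = -27 + 24 Y$)
$y - A{\left(n \right)} = - \frac{1}{2986} - \left(-27 + 24 \left(-3\right)\right) = - \frac{1}{2986} - \left(-27 - 72\right) = - \frac{1}{2986} - -99 = - \frac{1}{2986} + 99 = \frac{295613}{2986}$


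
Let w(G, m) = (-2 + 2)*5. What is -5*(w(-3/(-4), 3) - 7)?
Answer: 35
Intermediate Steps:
w(G, m) = 0 (w(G, m) = 0*5 = 0)
-5*(w(-3/(-4), 3) - 7) = -5*(0 - 7) = -5*(-7) = 35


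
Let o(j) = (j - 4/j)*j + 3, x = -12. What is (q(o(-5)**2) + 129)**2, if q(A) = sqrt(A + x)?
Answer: 17205 + 516*sqrt(141) ≈ 23332.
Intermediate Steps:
o(j) = 3 + j*(j - 4/j) (o(j) = (j - 4/j)*j + 3 = j*(j - 4/j) + 3 = 3 + j*(j - 4/j))
q(A) = sqrt(-12 + A) (q(A) = sqrt(A - 12) = sqrt(-12 + A))
(q(o(-5)**2) + 129)**2 = (sqrt(-12 + (-1 + (-5)**2)**2) + 129)**2 = (sqrt(-12 + (-1 + 25)**2) + 129)**2 = (sqrt(-12 + 24**2) + 129)**2 = (sqrt(-12 + 576) + 129)**2 = (sqrt(564) + 129)**2 = (2*sqrt(141) + 129)**2 = (129 + 2*sqrt(141))**2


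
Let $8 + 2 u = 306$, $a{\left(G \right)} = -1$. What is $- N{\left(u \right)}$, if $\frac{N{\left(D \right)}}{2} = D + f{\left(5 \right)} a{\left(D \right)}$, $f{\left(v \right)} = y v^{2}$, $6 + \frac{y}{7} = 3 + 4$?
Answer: $52$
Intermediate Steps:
$y = 7$ ($y = -42 + 7 \left(3 + 4\right) = -42 + 7 \cdot 7 = -42 + 49 = 7$)
$f{\left(v \right)} = 7 v^{2}$
$u = 149$ ($u = -4 + \frac{1}{2} \cdot 306 = -4 + 153 = 149$)
$N{\left(D \right)} = -350 + 2 D$ ($N{\left(D \right)} = 2 \left(D + 7 \cdot 5^{2} \left(-1\right)\right) = 2 \left(D + 7 \cdot 25 \left(-1\right)\right) = 2 \left(D + 175 \left(-1\right)\right) = 2 \left(D - 175\right) = 2 \left(-175 + D\right) = -350 + 2 D$)
$- N{\left(u \right)} = - (-350 + 2 \cdot 149) = - (-350 + 298) = \left(-1\right) \left(-52\right) = 52$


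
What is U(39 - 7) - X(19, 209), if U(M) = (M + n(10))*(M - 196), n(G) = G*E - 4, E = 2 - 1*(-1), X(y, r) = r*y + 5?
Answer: -13488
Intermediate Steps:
X(y, r) = 5 + r*y
E = 3 (E = 2 + 1 = 3)
n(G) = -4 + 3*G (n(G) = G*3 - 4 = 3*G - 4 = -4 + 3*G)
U(M) = (-196 + M)*(26 + M) (U(M) = (M + (-4 + 3*10))*(M - 196) = (M + (-4 + 30))*(-196 + M) = (M + 26)*(-196 + M) = (26 + M)*(-196 + M) = (-196 + M)*(26 + M))
U(39 - 7) - X(19, 209) = (-5096 + (39 - 7)² - 170*(39 - 7)) - (5 + 209*19) = (-5096 + 32² - 170*32) - (5 + 3971) = (-5096 + 1024 - 5440) - 1*3976 = -9512 - 3976 = -13488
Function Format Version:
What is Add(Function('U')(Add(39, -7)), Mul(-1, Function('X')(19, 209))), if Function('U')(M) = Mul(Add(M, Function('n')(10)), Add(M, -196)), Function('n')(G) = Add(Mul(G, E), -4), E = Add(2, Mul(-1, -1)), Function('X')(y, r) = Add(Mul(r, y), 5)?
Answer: -13488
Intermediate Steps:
Function('X')(y, r) = Add(5, Mul(r, y))
E = 3 (E = Add(2, 1) = 3)
Function('n')(G) = Add(-4, Mul(3, G)) (Function('n')(G) = Add(Mul(G, 3), -4) = Add(Mul(3, G), -4) = Add(-4, Mul(3, G)))
Function('U')(M) = Mul(Add(-196, M), Add(26, M)) (Function('U')(M) = Mul(Add(M, Add(-4, Mul(3, 10))), Add(M, -196)) = Mul(Add(M, Add(-4, 30)), Add(-196, M)) = Mul(Add(M, 26), Add(-196, M)) = Mul(Add(26, M), Add(-196, M)) = Mul(Add(-196, M), Add(26, M)))
Add(Function('U')(Add(39, -7)), Mul(-1, Function('X')(19, 209))) = Add(Add(-5096, Pow(Add(39, -7), 2), Mul(-170, Add(39, -7))), Mul(-1, Add(5, Mul(209, 19)))) = Add(Add(-5096, Pow(32, 2), Mul(-170, 32)), Mul(-1, Add(5, 3971))) = Add(Add(-5096, 1024, -5440), Mul(-1, 3976)) = Add(-9512, -3976) = -13488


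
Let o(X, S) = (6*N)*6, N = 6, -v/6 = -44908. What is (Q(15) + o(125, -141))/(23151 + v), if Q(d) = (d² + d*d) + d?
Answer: 227/97533 ≈ 0.0023274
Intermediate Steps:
v = 269448 (v = -6*(-44908) = 269448)
Q(d) = d + 2*d² (Q(d) = (d² + d²) + d = 2*d² + d = d + 2*d²)
o(X, S) = 216 (o(X, S) = (6*6)*6 = 36*6 = 216)
(Q(15) + o(125, -141))/(23151 + v) = (15*(1 + 2*15) + 216)/(23151 + 269448) = (15*(1 + 30) + 216)/292599 = (15*31 + 216)*(1/292599) = (465 + 216)*(1/292599) = 681*(1/292599) = 227/97533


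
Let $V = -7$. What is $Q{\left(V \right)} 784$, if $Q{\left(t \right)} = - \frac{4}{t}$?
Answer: $448$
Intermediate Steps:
$Q{\left(V \right)} 784 = - \frac{4}{-7} \cdot 784 = \left(-4\right) \left(- \frac{1}{7}\right) 784 = \frac{4}{7} \cdot 784 = 448$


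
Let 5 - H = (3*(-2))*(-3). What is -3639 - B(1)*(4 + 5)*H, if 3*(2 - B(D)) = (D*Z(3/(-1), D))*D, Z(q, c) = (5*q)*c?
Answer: -2820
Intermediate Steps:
Z(q, c) = 5*c*q
H = -13 (H = 5 - 3*(-2)*(-3) = 5 - (-6)*(-3) = 5 - 1*18 = 5 - 18 = -13)
B(D) = 2 + 5*D**3 (B(D) = 2 - D*(5*D*(3/(-1)))*D/3 = 2 - D*(5*D*(3*(-1)))*D/3 = 2 - D*(5*D*(-3))*D/3 = 2 - D*(-15*D)*D/3 = 2 - (-15*D**2)*D/3 = 2 - (-5)*D**3 = 2 + 5*D**3)
-3639 - B(1)*(4 + 5)*H = -3639 - (2 + 5*1**3)*(4 + 5)*(-13) = -3639 - (2 + 5*1)*9*(-13) = -3639 - (2 + 5)*(-117) = -3639 - 7*(-117) = -3639 - 1*(-819) = -3639 + 819 = -2820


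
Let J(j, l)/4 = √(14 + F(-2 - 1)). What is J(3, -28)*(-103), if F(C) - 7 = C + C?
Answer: -412*√15 ≈ -1595.7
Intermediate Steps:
F(C) = 7 + 2*C (F(C) = 7 + (C + C) = 7 + 2*C)
J(j, l) = 4*√15 (J(j, l) = 4*√(14 + (7 + 2*(-2 - 1))) = 4*√(14 + (7 + 2*(-3))) = 4*√(14 + (7 - 6)) = 4*√(14 + 1) = 4*√15)
J(3, -28)*(-103) = (4*√15)*(-103) = -412*√15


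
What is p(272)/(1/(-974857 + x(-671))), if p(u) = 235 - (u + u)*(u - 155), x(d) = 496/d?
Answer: 41480316710259/671 ≈ 6.1819e+10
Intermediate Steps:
p(u) = 235 - 2*u*(-155 + u)
p(272)/(1/(-974857 + x(-671))) = (235 - 2*272² + 310*272)/(1/(-974857 + 496/(-671))) = (235 - 2*73984 + 84320)/(1/(-974857 + 496*(-1/671))) = (235 - 147968 + 84320)/(1/(-974857 - 496/671)) = -63413/(1/(-654129543/671)) = -63413/(-671/654129543) = -63413*(-654129543/671) = 41480316710259/671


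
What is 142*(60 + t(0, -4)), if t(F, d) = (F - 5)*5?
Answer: 4970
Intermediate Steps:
t(F, d) = -25 + 5*F (t(F, d) = (-5 + F)*5 = -25 + 5*F)
142*(60 + t(0, -4)) = 142*(60 + (-25 + 5*0)) = 142*(60 + (-25 + 0)) = 142*(60 - 25) = 142*35 = 4970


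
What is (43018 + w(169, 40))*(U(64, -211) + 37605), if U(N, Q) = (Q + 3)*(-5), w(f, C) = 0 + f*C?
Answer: 1923670810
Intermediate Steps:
w(f, C) = C*f (w(f, C) = 0 + C*f = C*f)
U(N, Q) = -15 - 5*Q (U(N, Q) = (3 + Q)*(-5) = -15 - 5*Q)
(43018 + w(169, 40))*(U(64, -211) + 37605) = (43018 + 40*169)*((-15 - 5*(-211)) + 37605) = (43018 + 6760)*((-15 + 1055) + 37605) = 49778*(1040 + 37605) = 49778*38645 = 1923670810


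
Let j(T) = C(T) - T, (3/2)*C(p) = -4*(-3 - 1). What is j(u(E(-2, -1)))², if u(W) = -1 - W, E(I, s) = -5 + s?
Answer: 289/9 ≈ 32.111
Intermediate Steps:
C(p) = 32/3 (C(p) = 2*(-4*(-3 - 1))/3 = 2*(-4*(-4))/3 = (⅔)*16 = 32/3)
j(T) = 32/3 - T
j(u(E(-2, -1)))² = (32/3 - (-1 - (-5 - 1)))² = (32/3 - (-1 - 1*(-6)))² = (32/3 - (-1 + 6))² = (32/3 - 1*5)² = (32/3 - 5)² = (17/3)² = 289/9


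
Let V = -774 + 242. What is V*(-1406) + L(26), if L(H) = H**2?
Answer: 748668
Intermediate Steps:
V = -532
V*(-1406) + L(26) = -532*(-1406) + 26**2 = 747992 + 676 = 748668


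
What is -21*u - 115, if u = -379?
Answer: 7844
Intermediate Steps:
-21*u - 115 = -21*(-379) - 115 = 7959 - 115 = 7844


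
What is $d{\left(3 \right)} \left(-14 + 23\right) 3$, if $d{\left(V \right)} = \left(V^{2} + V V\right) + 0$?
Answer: $486$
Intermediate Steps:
$d{\left(V \right)} = 2 V^{2}$ ($d{\left(V \right)} = \left(V^{2} + V^{2}\right) + 0 = 2 V^{2} + 0 = 2 V^{2}$)
$d{\left(3 \right)} \left(-14 + 23\right) 3 = 2 \cdot 3^{2} \left(-14 + 23\right) 3 = 2 \cdot 9 \cdot 9 \cdot 3 = 18 \cdot 9 \cdot 3 = 162 \cdot 3 = 486$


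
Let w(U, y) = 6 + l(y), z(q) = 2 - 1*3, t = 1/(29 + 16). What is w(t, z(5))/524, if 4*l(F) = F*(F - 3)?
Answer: 7/524 ≈ 0.013359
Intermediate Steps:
t = 1/45 ≈ 0.022222
z(q) = -1 (z(q) = 2 - 3 = -1)
l(F) = F*(-3 + F)/4 (l(F) = (F*(F - 3))/4 = (F*(-3 + F))/4 = F*(-3 + F)/4)
w(U, y) = 6 + y*(-3 + y)/4
w(t, z(5))/524 = (6 + (1/4)*(-1)*(-3 - 1))/524 = (6 + (1/4)*(-1)*(-4))*(1/524) = (6 + 1)*(1/524) = 7*(1/524) = 7/524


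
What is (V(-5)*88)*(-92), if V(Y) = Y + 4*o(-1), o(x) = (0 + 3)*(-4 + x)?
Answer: 526240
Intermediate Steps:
o(x) = -12 + 3*x (o(x) = 3*(-4 + x) = -12 + 3*x)
V(Y) = -60 + Y (V(Y) = Y + 4*(-12 + 3*(-1)) = Y + 4*(-12 - 3) = Y + 4*(-15) = Y - 60 = -60 + Y)
(V(-5)*88)*(-92) = ((-60 - 5)*88)*(-92) = -65*88*(-92) = -5720*(-92) = 526240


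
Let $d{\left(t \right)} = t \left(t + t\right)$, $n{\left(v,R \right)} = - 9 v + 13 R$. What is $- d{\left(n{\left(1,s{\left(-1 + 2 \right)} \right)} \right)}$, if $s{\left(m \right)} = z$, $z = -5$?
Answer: $-10952$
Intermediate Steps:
$s{\left(m \right)} = -5$
$d{\left(t \right)} = 2 t^{2}$ ($d{\left(t \right)} = t 2 t = 2 t^{2}$)
$- d{\left(n{\left(1,s{\left(-1 + 2 \right)} \right)} \right)} = - 2 \left(\left(-9\right) 1 + 13 \left(-5\right)\right)^{2} = - 2 \left(-9 - 65\right)^{2} = - 2 \left(-74\right)^{2} = - 2 \cdot 5476 = \left(-1\right) 10952 = -10952$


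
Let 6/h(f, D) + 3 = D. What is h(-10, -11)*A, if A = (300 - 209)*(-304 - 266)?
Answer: 22230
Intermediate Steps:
A = -51870 (A = 91*(-570) = -51870)
h(f, D) = 6/(-3 + D)
h(-10, -11)*A = (6/(-3 - 11))*(-51870) = (6/(-14))*(-51870) = (6*(-1/14))*(-51870) = -3/7*(-51870) = 22230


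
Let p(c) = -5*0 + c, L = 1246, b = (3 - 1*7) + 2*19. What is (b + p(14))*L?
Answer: 59808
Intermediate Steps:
b = 34 (b = (3 - 7) + 38 = -4 + 38 = 34)
p(c) = c (p(c) = 0 + c = c)
(b + p(14))*L = (34 + 14)*1246 = 48*1246 = 59808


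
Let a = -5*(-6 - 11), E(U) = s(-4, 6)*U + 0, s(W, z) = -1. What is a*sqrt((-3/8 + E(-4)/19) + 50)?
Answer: 425*sqrt(11514)/76 ≈ 600.05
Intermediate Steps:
E(U) = -U (E(U) = -U + 0 = -U)
a = 85 (a = -5*(-17) = 85)
a*sqrt((-3/8 + E(-4)/19) + 50) = 85*sqrt((-3/8 - 1*(-4)/19) + 50) = 85*sqrt((-3*1/8 + 4*(1/19)) + 50) = 85*sqrt((-3/8 + 4/19) + 50) = 85*sqrt(-25/152 + 50) = 85*sqrt(7575/152) = 85*(5*sqrt(11514)/76) = 425*sqrt(11514)/76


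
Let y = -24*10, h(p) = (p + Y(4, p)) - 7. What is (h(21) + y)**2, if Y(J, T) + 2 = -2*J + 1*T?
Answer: 46225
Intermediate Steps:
Y(J, T) = -2 + T - 2*J (Y(J, T) = -2 + (-2*J + 1*T) = -2 + (-2*J + T) = -2 + (T - 2*J) = -2 + T - 2*J)
h(p) = -17 + 2*p (h(p) = (p + (-2 + p - 2*4)) - 7 = (p + (-2 + p - 8)) - 7 = (p + (-10 + p)) - 7 = (-10 + 2*p) - 7 = -17 + 2*p)
y = -240
(h(21) + y)**2 = ((-17 + 2*21) - 240)**2 = ((-17 + 42) - 240)**2 = (25 - 240)**2 = (-215)**2 = 46225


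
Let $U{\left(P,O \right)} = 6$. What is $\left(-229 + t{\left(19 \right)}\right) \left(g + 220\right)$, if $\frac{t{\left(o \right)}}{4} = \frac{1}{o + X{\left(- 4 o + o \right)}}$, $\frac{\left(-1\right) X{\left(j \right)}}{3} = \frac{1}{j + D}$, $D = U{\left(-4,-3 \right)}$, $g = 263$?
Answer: $- \frac{2983652}{27} \approx -1.1051 \cdot 10^{5}$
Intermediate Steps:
$D = 6$
$X{\left(j \right)} = - \frac{3}{6 + j}$ ($X{\left(j \right)} = - \frac{3}{j + 6} = - \frac{3}{6 + j}$)
$t{\left(o \right)} = \frac{4}{o - \frac{3}{6 - 3 o}}$ ($t{\left(o \right)} = \frac{4}{o - \frac{3}{6 + \left(- 4 o + o\right)}} = \frac{4}{o - \frac{3}{6 - 3 o}}$)
$\left(-229 + t{\left(19 \right)}\right) \left(g + 220\right) = \left(-229 + \frac{4 \left(-2 + 19\right)}{1 + 19 \left(-2 + 19\right)}\right) \left(263 + 220\right) = \left(-229 + 4 \frac{1}{1 + 19 \cdot 17} \cdot 17\right) 483 = \left(-229 + 4 \frac{1}{1 + 323} \cdot 17\right) 483 = \left(-229 + 4 \cdot \frac{1}{324} \cdot 17\right) 483 = \left(-229 + \frac{17}{81}\right) 483 = \left(- \frac{18532}{81}\right) 483 = - \frac{2983652}{27}$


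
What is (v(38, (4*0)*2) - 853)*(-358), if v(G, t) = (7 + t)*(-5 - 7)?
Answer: 335446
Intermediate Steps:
v(G, t) = -84 - 12*t (v(G, t) = (7 + t)*(-12) = -84 - 12*t)
(v(38, (4*0)*2) - 853)*(-358) = ((-84 - 12*4*0*2) - 853)*(-358) = ((-84 - 0*2) - 853)*(-358) = ((-84 - 12*0) - 853)*(-358) = ((-84 + 0) - 853)*(-358) = (-84 - 853)*(-358) = -937*(-358) = 335446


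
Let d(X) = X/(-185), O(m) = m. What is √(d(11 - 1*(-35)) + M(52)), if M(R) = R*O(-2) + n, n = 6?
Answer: 16*I*√13135/185 ≈ 9.912*I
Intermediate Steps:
d(X) = -X/185 (d(X) = X*(-1/185) = -X/185)
M(R) = 6 - 2*R (M(R) = R*(-2) + 6 = -2*R + 6 = 6 - 2*R)
√(d(11 - 1*(-35)) + M(52)) = √(-(11 - 1*(-35))/185 + (6 - 2*52)) = √(-(11 + 35)/185 + (6 - 104)) = √(-1/185*46 - 98) = √(-46/185 - 98) = √(-18176/185) = 16*I*√13135/185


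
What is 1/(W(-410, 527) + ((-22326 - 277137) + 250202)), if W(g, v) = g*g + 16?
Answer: 1/118855 ≈ 8.4136e-6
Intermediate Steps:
W(g, v) = 16 + g² (W(g, v) = g² + 16 = 16 + g²)
1/(W(-410, 527) + ((-22326 - 277137) + 250202)) = 1/((16 + (-410)²) + ((-22326 - 277137) + 250202)) = 1/((16 + 168100) + (-299463 + 250202)) = 1/(168116 - 49261) = 1/118855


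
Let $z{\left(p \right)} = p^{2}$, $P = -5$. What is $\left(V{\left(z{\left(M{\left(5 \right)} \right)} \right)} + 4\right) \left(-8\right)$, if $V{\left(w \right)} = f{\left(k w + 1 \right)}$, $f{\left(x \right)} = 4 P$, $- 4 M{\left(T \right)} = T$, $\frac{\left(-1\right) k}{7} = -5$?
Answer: $128$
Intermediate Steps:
$k = 35$ ($k = \left(-7\right) \left(-5\right) = 35$)
$M{\left(T \right)} = - \frac{T}{4}$
$f{\left(x \right)} = -20$ ($f{\left(x \right)} = 4 \left(-5\right) = -20$)
$V{\left(w \right)} = -20$
$\left(V{\left(z{\left(M{\left(5 \right)} \right)} \right)} + 4\right) \left(-8\right) = \left(-20 + 4\right) \left(-8\right) = \left(-16\right) \left(-8\right) = 128$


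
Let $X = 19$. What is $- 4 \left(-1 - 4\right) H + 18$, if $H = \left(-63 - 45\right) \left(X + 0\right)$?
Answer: $-41022$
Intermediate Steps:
$H = -2052$ ($H = \left(-63 - 45\right) \left(19 + 0\right) = \left(-108\right) 19 = -2052$)
$- 4 \left(-1 - 4\right) H + 18 = - 4 \left(-1 - 4\right) \left(-2052\right) + 18 = \left(-4\right) \left(-5\right) \left(-2052\right) + 18 = 20 \left(-2052\right) + 18 = -41040 + 18 = -41022$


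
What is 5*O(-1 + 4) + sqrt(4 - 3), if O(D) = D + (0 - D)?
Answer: 1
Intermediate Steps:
O(D) = 0 (O(D) = D - D = 0)
5*O(-1 + 4) + sqrt(4 - 3) = 5*0 + sqrt(4 - 3) = 0 + sqrt(1) = 0 + 1 = 1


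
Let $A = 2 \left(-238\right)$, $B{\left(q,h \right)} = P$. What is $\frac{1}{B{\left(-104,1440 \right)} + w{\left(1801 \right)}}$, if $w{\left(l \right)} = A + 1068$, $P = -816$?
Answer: $- \frac{1}{224} \approx -0.0044643$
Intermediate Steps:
$B{\left(q,h \right)} = -816$
$A = -476$
$w{\left(l \right)} = 592$ ($w{\left(l \right)} = -476 + 1068 = 592$)
$\frac{1}{B{\left(-104,1440 \right)} + w{\left(1801 \right)}} = \frac{1}{-816 + 592} = \frac{1}{-224} = - \frac{1}{224}$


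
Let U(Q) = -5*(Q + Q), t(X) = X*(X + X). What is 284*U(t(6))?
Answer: -204480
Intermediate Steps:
t(X) = 2*X² (t(X) = X*(2*X) = 2*X²)
U(Q) = -10*Q
284*U(t(6)) = 284*(-20*6²) = 284*(-20*36) = 284*(-10*72) = 284*(-720) = -204480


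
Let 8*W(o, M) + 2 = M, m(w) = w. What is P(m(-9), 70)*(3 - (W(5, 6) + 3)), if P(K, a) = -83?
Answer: 83/2 ≈ 41.500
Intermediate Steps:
W(o, M) = -¼ + M/8
P(m(-9), 70)*(3 - (W(5, 6) + 3)) = -83*(3 - ((-¼ + (⅛)*6) + 3)) = -83*(3 - ((-¼ + ¾) + 3)) = -83*(3 - (½ + 3)) = -83*(3 - 1*7/2) = -83*(3 - 7/2) = -83*(-½) = 83/2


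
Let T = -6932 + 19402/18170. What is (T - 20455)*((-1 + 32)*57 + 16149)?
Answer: -4457522191704/9085 ≈ -4.9065e+8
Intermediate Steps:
T = -62967519/9085 (T = -6932 + 19402*(1/18170) = -6932 + 9701/9085 = -62967519/9085 ≈ -6930.9)
(T - 20455)*((-1 + 32)*57 + 16149) = (-62967519/9085 - 20455)*((-1 + 32)*57 + 16149) = -248801194*(31*57 + 16149)/9085 = -248801194*(1767 + 16149)/9085 = -248801194/9085*17916 = -4457522191704/9085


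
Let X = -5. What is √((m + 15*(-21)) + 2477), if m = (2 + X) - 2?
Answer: √2157 ≈ 46.443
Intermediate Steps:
m = -5 (m = (2 - 5) - 2 = -3 - 2 = -5)
√((m + 15*(-21)) + 2477) = √((-5 + 15*(-21)) + 2477) = √((-5 - 315) + 2477) = √(-320 + 2477) = √2157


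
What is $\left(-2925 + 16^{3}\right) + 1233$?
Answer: $2404$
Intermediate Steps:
$\left(-2925 + 16^{3}\right) + 1233 = \left(-2925 + 4096\right) + 1233 = 1171 + 1233 = 2404$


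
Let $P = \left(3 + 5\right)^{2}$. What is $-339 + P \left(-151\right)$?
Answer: $-10003$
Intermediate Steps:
$P = 64$ ($P = 8^{2} = 64$)
$-339 + P \left(-151\right) = -339 + 64 \left(-151\right) = -339 - 9664 = -10003$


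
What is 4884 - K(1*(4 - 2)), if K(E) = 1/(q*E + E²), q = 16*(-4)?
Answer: 605617/124 ≈ 4884.0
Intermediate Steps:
q = -64
K(E) = 1/(E² - 64*E) (K(E) = 1/(-64*E + E²) = 1/(E² - 64*E))
4884 - K(1*(4 - 2)) = 4884 - 1/((1*(4 - 2))*(-64 + 1*(4 - 2))) = 4884 - 1/((1*2)*(-64 + 1*2)) = 4884 - 1/(2*(-64 + 2)) = 4884 - 1/(2*(-62)) = 4884 - (-1)/(2*62) = 4884 - 1*(-1/124) = 4884 + 1/124 = 605617/124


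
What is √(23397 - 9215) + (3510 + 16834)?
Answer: 20344 + √14182 ≈ 20463.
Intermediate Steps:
√(23397 - 9215) + (3510 + 16834) = √14182 + 20344 = 20344 + √14182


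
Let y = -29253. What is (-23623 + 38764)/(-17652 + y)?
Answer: -5047/15635 ≈ -0.32280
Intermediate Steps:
(-23623 + 38764)/(-17652 + y) = (-23623 + 38764)/(-17652 - 29253) = 15141/(-46905) = 15141*(-1/46905) = -5047/15635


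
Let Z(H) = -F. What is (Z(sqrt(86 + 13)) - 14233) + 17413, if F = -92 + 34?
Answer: 3238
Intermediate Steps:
F = -58
Z(H) = 58 (Z(H) = -1*(-58) = 58)
(Z(sqrt(86 + 13)) - 14233) + 17413 = (58 - 14233) + 17413 = -14175 + 17413 = 3238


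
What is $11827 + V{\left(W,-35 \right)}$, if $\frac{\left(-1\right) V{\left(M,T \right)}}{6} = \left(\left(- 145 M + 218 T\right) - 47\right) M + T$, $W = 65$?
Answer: $6681817$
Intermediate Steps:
$V{\left(M,T \right)} = - 6 T - 6 M \left(-47 - 145 M + 218 T\right)$ ($V{\left(M,T \right)} = - 6 \left(\left(\left(- 145 M + 218 T\right) - 47\right) M + T\right) = - 6 \left(\left(-47 - 145 M + 218 T\right) M + T\right) = - 6 \left(M \left(-47 - 145 M + 218 T\right) + T\right) = - 6 \left(T + M \left(-47 - 145 M + 218 T\right)\right) = - 6 T - 6 M \left(-47 - 145 M + 218 T\right)$)
$11827 + V{\left(W,-35 \right)} = 11827 + \left(\left(-6\right) \left(-35\right) + 282 \cdot 65 + 870 \cdot 65^{2} - 85020 \left(-35\right)\right) = 11827 + \left(210 + 18330 + 870 \cdot 4225 + 2975700\right) = 11827 + \left(210 + 18330 + 3675750 + 2975700\right) = 11827 + 6669990 = 6681817$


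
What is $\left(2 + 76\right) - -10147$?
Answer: $10225$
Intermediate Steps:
$\left(2 + 76\right) - -10147 = 78 + 10147 = 10225$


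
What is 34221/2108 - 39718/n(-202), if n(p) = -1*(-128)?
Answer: -583421/1984 ≈ -294.06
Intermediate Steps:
n(p) = 128
34221/2108 - 39718/n(-202) = 34221/2108 - 39718/128 = 34221*(1/2108) - 39718*1/128 = 2013/124 - 19859/64 = -583421/1984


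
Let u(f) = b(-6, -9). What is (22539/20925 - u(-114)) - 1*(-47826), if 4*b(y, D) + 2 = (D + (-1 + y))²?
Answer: 666301901/13950 ≈ 47764.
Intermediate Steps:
b(y, D) = -½ + (-1 + D + y)²/4 (b(y, D) = -½ + (D + (-1 + y))²/4 = -½ + (-1 + D + y)²/4)
u(f) = 127/2 (u(f) = -½ + (-1 - 9 - 6)²/4 = -½ + (¼)*(-16)² = -½ + (¼)*256 = -½ + 64 = 127/2)
(22539/20925 - u(-114)) - 1*(-47826) = (22539/20925 - 1*127/2) - 1*(-47826) = (22539*(1/20925) - 127/2) + 47826 = (7513/6975 - 127/2) + 47826 = -870799/13950 + 47826 = 666301901/13950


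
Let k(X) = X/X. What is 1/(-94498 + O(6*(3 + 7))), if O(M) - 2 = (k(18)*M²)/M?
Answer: -1/94436 ≈ -1.0589e-5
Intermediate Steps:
k(X) = 1
O(M) = 2 + M (O(M) = 2 + (1*M²)/M = 2 + M²/M = 2 + M)
1/(-94498 + O(6*(3 + 7))) = 1/(-94498 + (2 + 6*(3 + 7))) = 1/(-94498 + (2 + 6*10)) = 1/(-94498 + (2 + 60)) = 1/(-94498 + 62) = 1/(-94436) = -1/94436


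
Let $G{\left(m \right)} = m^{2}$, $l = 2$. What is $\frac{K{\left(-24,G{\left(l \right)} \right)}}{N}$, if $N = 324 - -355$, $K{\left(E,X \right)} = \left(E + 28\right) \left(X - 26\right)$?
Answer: $- \frac{88}{679} \approx -0.1296$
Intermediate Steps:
$K{\left(E,X \right)} = \left(-26 + X\right) \left(28 + E\right)$ ($K{\left(E,X \right)} = \left(28 + E\right) \left(-26 + X\right) = \left(-26 + X\right) \left(28 + E\right)$)
$N = 679$ ($N = 324 + 355 = 679$)
$\frac{K{\left(-24,G{\left(l \right)} \right)}}{N} = \frac{-728 - -624 + 28 \cdot 2^{2} - 24 \cdot 2^{2}}{679} = \left(-728 + 624 + 28 \cdot 4 - 96\right) \frac{1}{679} = \left(-728 + 624 + 112 - 96\right) \frac{1}{679} = \left(-88\right) \frac{1}{679} = - \frac{88}{679}$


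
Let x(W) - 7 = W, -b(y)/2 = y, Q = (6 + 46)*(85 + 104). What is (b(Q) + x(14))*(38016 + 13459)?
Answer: -1010711625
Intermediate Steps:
Q = 9828 (Q = 52*189 = 9828)
b(y) = -2*y
x(W) = 7 + W
(b(Q) + x(14))*(38016 + 13459) = (-2*9828 + (7 + 14))*(38016 + 13459) = (-19656 + 21)*51475 = -19635*51475 = -1010711625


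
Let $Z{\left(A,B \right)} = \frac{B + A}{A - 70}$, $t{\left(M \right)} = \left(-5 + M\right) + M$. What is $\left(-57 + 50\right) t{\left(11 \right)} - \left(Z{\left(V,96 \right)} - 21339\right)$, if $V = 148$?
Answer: $\frac{827458}{39} \approx 21217.0$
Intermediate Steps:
$t{\left(M \right)} = -5 + 2 M$
$Z{\left(A,B \right)} = \frac{A + B}{-70 + A}$
$\left(-57 + 50\right) t{\left(11 \right)} - \left(Z{\left(V,96 \right)} - 21339\right) = \left(-57 + 50\right) \left(-5 + 2 \cdot 11\right) - \left(\frac{148 + 96}{-70 + 148} - 21339\right) = - 7 \left(-5 + 22\right) - \left(\frac{1}{78} \cdot 244 - 21339\right) = \left(-7\right) 17 - \left(\frac{1}{78} \cdot 244 - 21339\right) = -119 - \left(\frac{122}{39} - 21339\right) = -119 - - \frac{832099}{39} = -119 + \frac{832099}{39} = \frac{827458}{39}$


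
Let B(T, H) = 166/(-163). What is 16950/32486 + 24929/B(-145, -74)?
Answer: -66000837911/2696338 ≈ -24478.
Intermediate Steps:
B(T, H) = -166/163 (B(T, H) = 166*(-1/163) = -166/163)
16950/32486 + 24929/B(-145, -74) = 16950/32486 + 24929/(-166/163) = 16950*(1/32486) + 24929*(-163/166) = 8475/16243 - 4063427/166 = -66000837911/2696338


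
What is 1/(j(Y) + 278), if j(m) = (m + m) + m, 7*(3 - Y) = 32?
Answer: 7/1913 ≈ 0.0036592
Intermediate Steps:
Y = -11/7 (Y = 3 - ⅐*32 = 3 - 32/7 = -11/7 ≈ -1.5714)
j(m) = 3*m (j(m) = 2*m + m = 3*m)
1/(j(Y) + 278) = 1/(3*(-11/7) + 278) = 1/(-33/7 + 278) = 1/(1913/7) = 7/1913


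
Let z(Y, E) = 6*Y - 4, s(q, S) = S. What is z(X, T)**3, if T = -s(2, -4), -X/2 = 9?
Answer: -1404928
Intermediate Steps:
X = -18 (X = -2*9 = -18)
T = 4 (T = -1*(-4) = 4)
z(Y, E) = -4 + 6*Y
z(X, T)**3 = (-4 + 6*(-18))**3 = (-4 - 108)**3 = (-112)**3 = -1404928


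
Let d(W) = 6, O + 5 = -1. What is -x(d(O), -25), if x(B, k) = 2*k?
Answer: 50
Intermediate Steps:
O = -6 (O = -5 - 1 = -6)
-x(d(O), -25) = -2*(-25) = -1*(-50) = 50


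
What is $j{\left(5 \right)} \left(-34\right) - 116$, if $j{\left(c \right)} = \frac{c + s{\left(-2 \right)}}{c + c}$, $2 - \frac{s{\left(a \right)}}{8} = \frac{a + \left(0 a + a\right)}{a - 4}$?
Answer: $- \frac{2539}{15} \approx -169.27$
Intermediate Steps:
$s{\left(a \right)} = 16 - \frac{16 a}{-4 + a}$ ($s{\left(a \right)} = 16 - 8 \frac{a + \left(0 a + a\right)}{a - 4} = 16 - 8 \frac{a + \left(0 + a\right)}{-4 + a} = 16 - 8 \frac{a + a}{-4 + a} = 16 - 8 \frac{2 a}{-4 + a} = 16 - \frac{16 a}{-4 + a}$)
$j{\left(c \right)} = \frac{\frac{32}{3} + c}{2 c}$ ($j{\left(c \right)} = \frac{c - \frac{64}{-4 - 2}}{c + c} = \frac{c - \frac{64}{-6}}{2 c} = \left(c - - \frac{32}{3}\right) \frac{1}{2 c} = \left(c + \frac{32}{3}\right) \frac{1}{2 c} = \left(\frac{32}{3} + c\right) \frac{1}{2 c} = \frac{\frac{32}{3} + c}{2 c}$)
$j{\left(5 \right)} \left(-34\right) - 116 = \frac{32 + 3 \cdot 5}{6 \cdot 5} \left(-34\right) - 116 = \frac{1}{6} \cdot \frac{1}{5} \left(32 + 15\right) \left(-34\right) - 116 = \frac{1}{6} \cdot \frac{1}{5} \cdot 47 \left(-34\right) - 116 = \frac{47}{30} \left(-34\right) - 116 = - \frac{799}{15} - 116 = - \frac{2539}{15}$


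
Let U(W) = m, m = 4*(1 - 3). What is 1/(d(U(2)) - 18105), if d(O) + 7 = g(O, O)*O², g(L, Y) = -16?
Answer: -1/19136 ≈ -5.2257e-5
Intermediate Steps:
m = -8 (m = 4*(-2) = -8)
U(W) = -8
d(O) = -7 - 16*O²
1/(d(U(2)) - 18105) = 1/((-7 - 16*(-8)²) - 18105) = 1/((-7 - 16*64) - 18105) = 1/((-7 - 1024) - 18105) = 1/(-1031 - 18105) = 1/(-19136) = -1/19136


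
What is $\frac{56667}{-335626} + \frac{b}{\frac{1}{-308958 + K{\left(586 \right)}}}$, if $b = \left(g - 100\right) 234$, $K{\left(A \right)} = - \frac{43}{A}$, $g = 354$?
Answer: $- \frac{1805811189116060139}{98338418} \approx -1.8363 \cdot 10^{10}$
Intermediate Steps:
$b = 59436$ ($b = \left(354 - 100\right) 234 = 254 \cdot 234 = 59436$)
$\frac{56667}{-335626} + \frac{b}{\frac{1}{-308958 + K{\left(586 \right)}}} = \frac{56667}{-335626} + \frac{59436}{\frac{1}{-308958 - \frac{43}{586}}} = 56667 \left(- \frac{1}{335626}\right) + \frac{59436}{\frac{1}{-308958 - \frac{43}{586}}} = - \frac{56667}{335626} + \frac{59436}{\frac{1}{-308958 - \frac{43}{586}}} = - \frac{56667}{335626} + \frac{59436}{\frac{1}{- \frac{181049431}{586}}} = - \frac{56667}{335626} + \frac{59436}{- \frac{586}{181049431}} = - \frac{56667}{335626} + 59436 \left(- \frac{181049431}{586}\right) = - \frac{56667}{335626} - \frac{5380426990458}{293} = - \frac{1805811189116060139}{98338418}$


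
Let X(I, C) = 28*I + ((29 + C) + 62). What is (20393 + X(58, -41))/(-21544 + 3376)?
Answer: -22067/18168 ≈ -1.2146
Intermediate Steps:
X(I, C) = 91 + C + 28*I (X(I, C) = 28*I + (91 + C) = 91 + C + 28*I)
(20393 + X(58, -41))/(-21544 + 3376) = (20393 + (91 - 41 + 28*58))/(-21544 + 3376) = (20393 + (91 - 41 + 1624))/(-18168) = (20393 + 1674)*(-1/18168) = 22067*(-1/18168) = -22067/18168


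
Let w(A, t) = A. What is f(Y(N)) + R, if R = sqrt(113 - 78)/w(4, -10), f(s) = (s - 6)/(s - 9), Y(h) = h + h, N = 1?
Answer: 4/7 + sqrt(35)/4 ≈ 2.0504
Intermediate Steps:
Y(h) = 2*h
f(s) = (-6 + s)/(-9 + s)
R = sqrt(35)/4 (R = sqrt(113 - 78)/4 = sqrt(35)*(1/4) = sqrt(35)/4 ≈ 1.4790)
f(Y(N)) + R = (-6 + 2*1)/(-9 + 2*1) + sqrt(35)/4 = (-6 + 2)/(-9 + 2) + sqrt(35)/4 = -4/(-7) + sqrt(35)/4 = -1/7*(-4) + sqrt(35)/4 = 4/7 + sqrt(35)/4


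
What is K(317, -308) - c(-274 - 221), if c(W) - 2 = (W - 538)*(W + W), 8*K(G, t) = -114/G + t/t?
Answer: -2593495989/2536 ≈ -1.0227e+6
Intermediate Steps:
K(G, t) = ⅛ - 57/(4*G) (K(G, t) = (-114/G + t/t)/8 = (-114/G + 1)/8 = (1 - 114/G)/8 = ⅛ - 57/(4*G))
c(W) = 2 + 2*W*(-538 + W) (c(W) = 2 + (W - 538)*(W + W) = 2 + (-538 + W)*(2*W) = 2 + 2*W*(-538 + W))
K(317, -308) - c(-274 - 221) = (⅛)*(-114 + 317)/317 - (2 - 1076*(-274 - 221) + 2*(-274 - 221)²) = (⅛)*(1/317)*203 - (2 - 1076*(-495) + 2*(-495)²) = 203/2536 - (2 + 532620 + 2*245025) = 203/2536 - (2 + 532620 + 490050) = 203/2536 - 1*1022672 = 203/2536 - 1022672 = -2593495989/2536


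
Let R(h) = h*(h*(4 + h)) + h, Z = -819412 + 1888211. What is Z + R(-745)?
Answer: -410205471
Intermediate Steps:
Z = 1068799
R(h) = h + h²*(4 + h) (R(h) = h²*(4 + h) + h = h + h²*(4 + h))
Z + R(-745) = 1068799 - 745*(1 + (-745)² + 4*(-745)) = 1068799 - 745*(1 + 555025 - 2980) = 1068799 - 745*552046 = 1068799 - 411274270 = -410205471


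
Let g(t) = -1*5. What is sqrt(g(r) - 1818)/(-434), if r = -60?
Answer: -I*sqrt(1823)/434 ≈ -0.098379*I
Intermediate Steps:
g(t) = -5
sqrt(g(r) - 1818)/(-434) = sqrt(-5 - 1818)/(-434) = sqrt(-1823)*(-1/434) = (I*sqrt(1823))*(-1/434) = -I*sqrt(1823)/434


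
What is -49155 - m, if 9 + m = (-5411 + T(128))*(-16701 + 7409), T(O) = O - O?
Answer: -50328158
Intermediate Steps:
T(O) = 0
m = 50279003 (m = -9 + (-5411 + 0)*(-16701 + 7409) = -9 - 5411*(-9292) = -9 + 50279012 = 50279003)
-49155 - m = -49155 - 1*50279003 = -49155 - 50279003 = -50328158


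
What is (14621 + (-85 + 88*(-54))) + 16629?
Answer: 26413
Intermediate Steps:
(14621 + (-85 + 88*(-54))) + 16629 = (14621 + (-85 - 4752)) + 16629 = (14621 - 4837) + 16629 = 9784 + 16629 = 26413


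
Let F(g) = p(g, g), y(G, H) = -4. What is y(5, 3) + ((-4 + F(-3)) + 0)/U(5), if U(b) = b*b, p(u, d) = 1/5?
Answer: -519/125 ≈ -4.1520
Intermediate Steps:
p(u, d) = ⅕ (p(u, d) = 1*(⅕) = ⅕)
U(b) = b²
F(g) = ⅕
y(5, 3) + ((-4 + F(-3)) + 0)/U(5) = -4 + ((-4 + ⅕) + 0)/(5²) = -4 + (-19/5 + 0)/25 = -4 - 19/5*1/25 = -4 - 19/125 = -519/125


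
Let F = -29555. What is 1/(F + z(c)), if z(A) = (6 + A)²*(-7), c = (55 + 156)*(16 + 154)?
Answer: -1/9009641187 ≈ -1.1099e-10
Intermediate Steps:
c = 35870 (c = 211*170 = 35870)
z(A) = -7*(6 + A)²
1/(F + z(c)) = 1/(-29555 - 7*(6 + 35870)²) = 1/(-29555 - 7*35876²) = 1/(-29555 - 7*1287087376) = 1/(-29555 - 9009611632) = 1/(-9009641187) = -1/9009641187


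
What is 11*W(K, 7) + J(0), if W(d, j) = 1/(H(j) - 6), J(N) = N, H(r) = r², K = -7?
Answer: 11/43 ≈ 0.25581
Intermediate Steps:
W(d, j) = 1/(-6 + j²) (W(d, j) = 1/(j² - 6) = 1/(-6 + j²))
11*W(K, 7) + J(0) = 11/(-6 + 7²) + 0 = 11/(-6 + 49) + 0 = 11/43 + 0 = 11/43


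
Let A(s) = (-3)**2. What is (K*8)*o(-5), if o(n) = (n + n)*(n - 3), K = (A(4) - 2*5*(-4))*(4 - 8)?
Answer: -125440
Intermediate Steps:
A(s) = 9
K = -196 (K = (9 - 2*5*(-4))*(4 - 8) = (9 - 10*(-4))*(-4) = (9 + 40)*(-4) = 49*(-4) = -196)
o(n) = 2*n*(-3 + n) (o(n) = (2*n)*(-3 + n) = 2*n*(-3 + n))
(K*8)*o(-5) = (-196*8)*(2*(-5)*(-3 - 5)) = -3136*(-5)*(-8) = -1568*80 = -125440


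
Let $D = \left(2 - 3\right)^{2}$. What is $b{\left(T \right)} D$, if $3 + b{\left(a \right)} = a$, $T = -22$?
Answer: $-25$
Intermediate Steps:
$b{\left(a \right)} = -3 + a$
$D = 1$ ($D = \left(-1\right)^{2} = 1$)
$b{\left(T \right)} D = \left(-3 - 22\right) 1 = \left(-25\right) 1 = -25$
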